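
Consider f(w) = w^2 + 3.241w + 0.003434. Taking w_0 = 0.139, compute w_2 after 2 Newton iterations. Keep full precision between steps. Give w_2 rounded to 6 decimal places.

-0.001050

f'(w) = 2w + 3.241
w_0 = 0.139000: f = 0.473254, f' = 3.519000 → w_1 = 0.139000 - (0.473254)/(3.519000) = 0.004515
w_1 = 0.004515: f = 0.018086, f' = 3.250029 → w_2 = 0.004515 - (0.018086)/(3.250029) = -0.001050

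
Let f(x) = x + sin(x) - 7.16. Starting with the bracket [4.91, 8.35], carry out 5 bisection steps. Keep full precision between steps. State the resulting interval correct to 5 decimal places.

[6.63000, 6.73750]

f(4.910000) = -3.230538, f(8.350000) = 2.069484 (opposite signs)
step 1: m = 6.630000, f(m) = -0.190096 < 0 → root in [6.630000, 8.350000]
step 2: m = 7.490000, f(m) = 1.264487 > 0 → root in [6.630000, 7.490000]
step 3: m = 7.060000, f(m) = 0.601011 > 0 → root in [6.630000, 7.060000]
step 4: m = 6.845000, f(m) = 0.217723 > 0 → root in [6.630000, 6.845000]
step 5: m = 6.737500, f(m) = 0.016347 > 0 → root in [6.630000, 6.737500]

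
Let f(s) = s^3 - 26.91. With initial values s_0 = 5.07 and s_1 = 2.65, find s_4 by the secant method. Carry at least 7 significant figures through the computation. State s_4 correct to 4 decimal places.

f(s_0) = 103.413843, f(s_1) = -8.300375
s_2 = 2.650000 - (-8.300375)·(2.650000 - 5.070000)/(-8.300375 - (103.413843)) = 2.829806; f(s_2) = -4.249469
s_3 = 2.829806 - (-4.249469)·(2.829806 - 2.650000)/(-4.249469 - (-8.300375)) = 3.018426; f(s_3) = 0.590563
s_4 = 3.018426 - (0.590563)·(3.018426 - 2.829806)/(0.590563 - (-4.249469)) = 2.995411; f(s_4) = -0.033706

2.9954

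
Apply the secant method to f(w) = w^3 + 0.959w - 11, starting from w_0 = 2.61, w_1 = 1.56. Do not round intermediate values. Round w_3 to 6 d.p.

2.114634

f(w_0) = 9.282571, f(w_1) = -5.707544
w_2 = 1.560000 - (-5.707544)·(1.560000 - 2.610000)/(-5.707544 - (9.282571)) = 1.959792; f(w_2) = -1.593426
w_3 = 1.959792 - (-1.593426)·(1.959792 - 1.560000)/(-1.593426 - (-5.707544)) = 2.114634; f(w_3) = 0.483888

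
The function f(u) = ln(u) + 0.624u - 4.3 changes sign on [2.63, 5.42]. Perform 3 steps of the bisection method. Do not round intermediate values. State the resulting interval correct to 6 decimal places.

f(2.630000) = -1.691896, f(5.420000) = 0.772176 (opposite signs)
step 1: m = 4.025000, f(m) = -0.395875 < 0 → root in [4.025000, 5.420000]
step 2: m = 4.722500, f(m) = 0.199178 > 0 → root in [4.025000, 4.722500]
step 3: m = 4.373750, f(m) = -0.095159 < 0 → root in [4.373750, 4.722500]

[4.373750, 4.722500]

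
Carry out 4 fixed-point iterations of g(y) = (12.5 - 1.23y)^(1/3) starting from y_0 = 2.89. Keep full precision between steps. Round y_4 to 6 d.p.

2.144546

y_1 = g(2.890000) = 2.075861
y_2 = g(2.075861) = 2.150599
y_3 = g(2.150599) = 2.143954
y_4 = g(2.143954) = 2.144546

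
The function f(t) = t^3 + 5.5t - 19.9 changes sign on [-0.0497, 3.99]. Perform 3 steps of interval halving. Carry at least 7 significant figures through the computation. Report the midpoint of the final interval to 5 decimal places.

f(-0.049700) = -20.173473, f(3.990000) = 65.566199 (opposite signs)
step 1: m = 1.970150, f(m) = -1.417055 < 0 → root in [1.970150, 3.990000]
step 2: m = 2.980075, f(m) = 22.956003 > 0 → root in [1.970150, 2.980075]
step 3: m = 2.475113, f(m) = 8.876108 > 0 → root in [1.970150, 2.475113]
Midpoint of [1.970150, 2.475113] = 2.222631

2.22263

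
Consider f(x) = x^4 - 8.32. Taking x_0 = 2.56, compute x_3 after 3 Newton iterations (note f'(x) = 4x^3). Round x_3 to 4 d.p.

Newton update: x ← x − f(x)/f'(x).
x_0 = 2.560000: f = 34.629673, f' = 67.108864 → x_1 = 2.560000 - (34.629673)/(67.108864) = 2.043978
x_1 = 2.043978: f = 9.134386, f' = 34.157685 → x_2 = 2.043978 - (9.134386)/(34.157685) = 1.776559
x_2 = 1.776559: f = 1.641368, f' = 22.428449 → x_3 = 1.776559 - (1.641368)/(22.428449) = 1.703377

1.7034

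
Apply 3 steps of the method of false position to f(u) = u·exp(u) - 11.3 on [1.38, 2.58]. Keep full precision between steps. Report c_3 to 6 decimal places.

1.787185

f(1.380000) = -5.814636, f(2.580000) = 22.748616
step 1: c = 1.624285, f(c) = -3.057101 < 0 → new bracket [1.624285, 2.580000]
step 2: c = 1.737504, f(c) = -1.425514 < 0 → new bracket [1.737504, 2.580000]
step 3: c = 1.787185, f(c) = -0.625827 < 0 → new bracket [1.787185, 2.580000]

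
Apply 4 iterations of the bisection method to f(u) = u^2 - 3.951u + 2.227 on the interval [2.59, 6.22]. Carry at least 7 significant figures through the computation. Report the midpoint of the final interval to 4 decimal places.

3.1572

f(2.590000) = -1.297990, f(6.220000) = 16.340180 (opposite signs)
step 1: m = 4.405000, f(m) = 4.226870 > 0 → root in [2.590000, 4.405000]
step 2: m = 3.497500, f(m) = 0.640884 > 0 → root in [2.590000, 3.497500]
step 3: m = 3.043750, f(m) = -0.534442 < 0 → root in [3.043750, 3.497500]
step 4: m = 3.270625, f(m) = 0.001749 > 0 → root in [3.043750, 3.270625]
Midpoint of [3.043750, 3.270625] = 3.157188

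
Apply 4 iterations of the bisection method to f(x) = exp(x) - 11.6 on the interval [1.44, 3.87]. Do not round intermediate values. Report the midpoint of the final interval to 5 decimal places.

2.42719

f(1.440000) = -7.379304, f(3.870000) = 36.342386 (opposite signs)
step 1: m = 2.655000, f(m) = 2.624986 > 0 → root in [1.440000, 2.655000]
step 2: m = 2.047500, f(m) = -3.851494 < 0 → root in [2.047500, 2.655000]
step 3: m = 2.351250, f(m) = -1.101315 < 0 → root in [2.351250, 2.655000]
step 4: m = 2.503125, f(m) = 0.620624 > 0 → root in [2.351250, 2.503125]
Midpoint of [2.351250, 2.503125] = 2.427188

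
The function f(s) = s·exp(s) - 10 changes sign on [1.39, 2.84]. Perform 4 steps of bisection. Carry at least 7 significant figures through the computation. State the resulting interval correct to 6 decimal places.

f(1.390000) = -4.419358, f(2.840000) = 38.608774 (opposite signs)
step 1: m = 2.115000, f(m) = 7.532474 > 0 → root in [1.390000, 2.115000]
step 2: m = 1.752500, f(m) = 0.110185 > 0 → root in [1.390000, 1.752500]
step 3: m = 1.571250, f(m) = -2.438108 < 0 → root in [1.571250, 1.752500]
step 4: m = 1.661875, f(m) = -1.243279 < 0 → root in [1.661875, 1.752500]

[1.661875, 1.752500]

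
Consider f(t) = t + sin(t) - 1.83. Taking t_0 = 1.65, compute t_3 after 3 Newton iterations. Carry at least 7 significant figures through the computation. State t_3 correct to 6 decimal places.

0.992533

f'(t) = 1 + cos(t)
t_0 = 1.650000: f = 0.816865, f' = 0.920879 → t_1 = 1.650000 - (0.816865)/(0.920879) = 0.762951
t_1 = 0.762951: f = -0.375992, f' = 1.722800 → t_2 = 0.762951 - (-0.375992)/(1.722800) = 0.981195
t_2 = 0.981195: f = -0.017642, f' = 1.556029 → t_3 = 0.981195 - (-0.017642)/(1.556029) = 0.992533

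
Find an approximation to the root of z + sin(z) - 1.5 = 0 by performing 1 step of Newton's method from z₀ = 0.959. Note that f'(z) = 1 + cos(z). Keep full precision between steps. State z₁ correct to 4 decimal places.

0.7827

Newton update: z ← z − f(z)/f'(z).
z_0 = 0.959000: f = 0.277618, f' = 1.574339 → z_1 = 0.959000 - (0.277618)/(1.574339) = 0.782661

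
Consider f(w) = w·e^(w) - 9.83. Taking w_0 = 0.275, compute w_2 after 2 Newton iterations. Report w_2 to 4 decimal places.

5.0639

f'(w) = (w + 1)·e^(w)
w_0 = 0.275000: f = -9.467954, f' = 1.678577 → w_1 = 0.275000 - (-9.467954)/(1.678577) = 5.915466
w_1 = 5.915466: f = 2183.192730, f' = 2563.749699 → w_2 = 5.915466 - (2183.192730)/(2563.749699) = 5.063904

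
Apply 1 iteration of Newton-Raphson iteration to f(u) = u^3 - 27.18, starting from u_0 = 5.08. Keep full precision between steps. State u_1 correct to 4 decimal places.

3.7377

f'(u) = 3u^2
u_0 = 5.080000: f = 103.916512, f' = 77.419200 → u_1 = 5.080000 - (103.916512)/(77.419200) = 3.737742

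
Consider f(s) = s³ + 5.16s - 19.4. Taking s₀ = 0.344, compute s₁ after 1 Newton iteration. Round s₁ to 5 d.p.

3.53244

Newton update: s ← s − f(s)/f'(s).
f'(s) = 3s² + 5.16
s_0 = 0.344000: f = -17.584252, f' = 5.515008 → s_1 = 0.344000 - (-17.584252)/(5.515008) = 3.532436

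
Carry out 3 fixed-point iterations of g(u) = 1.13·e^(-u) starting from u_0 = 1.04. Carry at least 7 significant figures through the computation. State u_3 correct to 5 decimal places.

u_1 = g(1.040000) = 0.399404
u_2 = g(0.399404) = 0.757913
u_3 = g(0.757913) = 0.529567

0.52957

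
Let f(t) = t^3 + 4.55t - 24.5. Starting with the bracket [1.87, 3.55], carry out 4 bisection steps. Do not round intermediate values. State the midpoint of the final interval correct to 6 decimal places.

f(1.870000) = -9.452297, f(3.550000) = 36.391375 (opposite signs)
step 1: m = 2.710000, f(m) = 7.733011 > 0 → root in [1.870000, 2.710000]
step 2: m = 2.290000, f(m) = -2.071511 < 0 → root in [2.290000, 2.710000]
step 3: m = 2.500000, f(m) = 2.500000 > 0 → root in [2.290000, 2.500000]
step 4: m = 2.395000, f(m) = 0.135030 > 0 → root in [2.290000, 2.395000]
Midpoint of [2.290000, 2.395000] = 2.342500

2.342500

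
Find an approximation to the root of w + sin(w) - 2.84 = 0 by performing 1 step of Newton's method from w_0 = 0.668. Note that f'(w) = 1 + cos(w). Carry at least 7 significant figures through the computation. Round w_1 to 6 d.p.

1.537764

w_0 = 0.668000: f = -1.552583, f' = 1.785062 → w_1 = 0.668000 - (-1.552583)/(1.785062) = 1.537764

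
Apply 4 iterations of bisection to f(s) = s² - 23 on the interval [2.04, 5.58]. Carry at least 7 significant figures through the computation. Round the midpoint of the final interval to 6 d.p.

f(2.040000) = -18.838400, f(5.580000) = 8.136400 (opposite signs)
step 1: m = 3.810000, f(m) = -8.483900 < 0 → root in [3.810000, 5.580000]
step 2: m = 4.695000, f(m) = -0.956975 < 0 → root in [4.695000, 5.580000]
step 3: m = 5.137500, f(m) = 3.393906 > 0 → root in [4.695000, 5.137500]
step 4: m = 4.916250, f(m) = 1.169514 > 0 → root in [4.695000, 4.916250]
Midpoint of [4.695000, 4.916250] = 4.805625

4.805625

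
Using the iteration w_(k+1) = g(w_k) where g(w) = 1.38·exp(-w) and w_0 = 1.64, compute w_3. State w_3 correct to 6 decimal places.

w_1 = g(1.640000) = 0.267692
w_2 = g(0.267692) = 1.055897
w_3 = g(1.055897) = 0.480075

0.480075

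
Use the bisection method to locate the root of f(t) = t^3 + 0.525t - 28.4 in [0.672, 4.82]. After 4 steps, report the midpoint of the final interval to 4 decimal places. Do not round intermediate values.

f(0.672000) = -27.743736, f(4.820000) = 86.110668 (opposite signs)
step 1: m = 2.746000, f(m) = -6.252093 < 0 → root in [2.746000, 4.820000]
step 2: m = 3.783000, f(m) = 27.724925 > 0 → root in [2.746000, 3.783000]
step 3: m = 3.264500, f(m) = 8.103509 > 0 → root in [2.746000, 3.264500]
step 4: m = 3.005250, f(m) = 0.319754 > 0 → root in [2.746000, 3.005250]
Midpoint of [2.746000, 3.005250] = 2.875625

2.8756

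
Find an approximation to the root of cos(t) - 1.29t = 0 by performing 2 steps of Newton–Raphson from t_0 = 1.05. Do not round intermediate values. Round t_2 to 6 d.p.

f'(t) = -sin(t) - 1.29
t_0 = 1.050000: f = -0.856929, f' = -2.157423 → t_1 = 1.050000 - (-0.856929)/(-2.157423) = 0.652800
t_1 = 0.652800: f = -0.047725, f' = -1.897413 → t_2 = 0.652800 - (-0.047725)/(-1.897413) = 0.627647

0.627647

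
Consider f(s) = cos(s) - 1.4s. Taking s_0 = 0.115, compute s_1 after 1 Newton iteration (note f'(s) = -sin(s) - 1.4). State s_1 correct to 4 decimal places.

0.6645

s_0 = 0.115000: f = 0.832395, f' = -1.514747 → s_1 = 0.115000 - (0.832395)/(-1.514747) = 0.664527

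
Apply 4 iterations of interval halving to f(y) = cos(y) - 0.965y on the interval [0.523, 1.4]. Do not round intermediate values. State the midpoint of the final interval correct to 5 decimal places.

f(0.523000) = 0.361630, f(1.400000) = -1.181033 (opposite signs)
step 1: m = 0.961500, f(m) = -0.355557 < 0 → root in [0.523000, 0.961500]
step 2: m = 0.742250, f(m) = 0.020678 > 0 → root in [0.742250, 0.961500]
step 3: m = 0.851875, f(m) = -0.163486 < 0 → root in [0.742250, 0.851875]
step 4: m = 0.797063, f(m) = -0.070354 < 0 → root in [0.742250, 0.797063]
Midpoint of [0.742250, 0.797063] = 0.769656

0.76966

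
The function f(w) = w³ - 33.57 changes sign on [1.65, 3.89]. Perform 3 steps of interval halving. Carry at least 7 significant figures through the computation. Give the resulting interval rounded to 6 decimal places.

[3.050000, 3.330000]

f(1.650000) = -29.077875, f(3.890000) = 25.293869 (opposite signs)
step 1: m = 2.770000, f(m) = -12.316067 < 0 → root in [2.770000, 3.890000]
step 2: m = 3.330000, f(m) = 3.356037 > 0 → root in [2.770000, 3.330000]
step 3: m = 3.050000, f(m) = -5.197375 < 0 → root in [3.050000, 3.330000]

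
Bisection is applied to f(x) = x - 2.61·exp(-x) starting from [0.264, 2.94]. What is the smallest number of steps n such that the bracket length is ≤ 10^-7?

Initial width b − a = 2.94 − 0.264 = 2.676000.
After n steps the width is (b−a)/2^n; need (b−a)/2^n ≤ 10^-7.
So n ≥ log₂(2.676000/10^-7) = log₂(26760000.0000) ≈ 24.6736.
Hence n = 25.

25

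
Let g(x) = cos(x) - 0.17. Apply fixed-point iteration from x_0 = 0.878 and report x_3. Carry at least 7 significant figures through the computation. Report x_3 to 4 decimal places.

x_1 = g(0.878000) = 0.468691
x_2 = g(0.468691) = 0.722160
x_3 = g(0.722160) = 0.580380

0.5804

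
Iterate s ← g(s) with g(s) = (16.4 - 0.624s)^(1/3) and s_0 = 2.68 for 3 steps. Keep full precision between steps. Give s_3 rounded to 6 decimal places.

2.458820

s_1 = g(2.680000) = 2.451196
s_2 = g(2.451196) = 2.459092
s_3 = g(2.459092) = 2.458820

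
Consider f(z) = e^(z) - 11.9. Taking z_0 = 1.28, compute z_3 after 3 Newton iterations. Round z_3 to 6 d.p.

f'(z) = e^(z)
z_0 = 1.280000: f = -8.303360, f' = 3.596640 → z_1 = 1.280000 - (-8.303360)/(3.596640) = 3.588644
z_1 = 3.588644: f = 24.284971, f' = 36.184971 → z_2 = 3.588644 - (24.284971)/(36.184971) = 2.917510
z_2 = 2.917510: f = 6.595171, f' = 18.495171 → z_3 = 2.917510 - (6.595171)/(18.495171) = 2.560921

2.560921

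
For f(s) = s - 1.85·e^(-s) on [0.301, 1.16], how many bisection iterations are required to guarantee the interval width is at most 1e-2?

7

Initial width b − a = 1.16 − 0.301 = 0.859000.
After n steps the width is (b−a)/2^n; need (b−a)/2^n ≤ 1e-2.
So n ≥ log₂(0.859000/1e-2) = log₂(85.9000) ≈ 6.4246.
Hence n = 7.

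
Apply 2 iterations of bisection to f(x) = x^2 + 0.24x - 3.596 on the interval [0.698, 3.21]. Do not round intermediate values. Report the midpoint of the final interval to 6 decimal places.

1.640000

f(0.698000) = -2.941276, f(3.210000) = 7.478500 (opposite signs)
step 1: m = 1.954000, f(m) = 0.691076 > 0 → root in [0.698000, 1.954000]
step 2: m = 1.326000, f(m) = -1.519484 < 0 → root in [1.326000, 1.954000]
Midpoint of [1.326000, 1.954000] = 1.640000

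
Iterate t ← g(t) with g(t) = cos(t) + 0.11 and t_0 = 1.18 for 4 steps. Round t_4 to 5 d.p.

t_1 = g(1.180000) = 0.490925
t_2 = g(0.490925) = 0.991897
t_3 = g(0.991897) = 0.657103
t_4 = g(0.657103) = 0.901765

0.90177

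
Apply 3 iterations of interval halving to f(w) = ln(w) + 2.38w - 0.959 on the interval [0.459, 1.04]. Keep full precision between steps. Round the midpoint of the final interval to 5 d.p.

f(0.459000) = -0.645285, f(1.040000) = 1.555421 (opposite signs)
step 1: m = 0.749500, f(m) = 0.536461 > 0 → root in [0.459000, 0.749500]
step 2: m = 0.604250, f(m) = -0.024652 < 0 → root in [0.604250, 0.749500]
step 3: m = 0.676875, f(m) = 0.261694 > 0 → root in [0.604250, 0.676875]
Midpoint of [0.604250, 0.676875] = 0.640563

0.64056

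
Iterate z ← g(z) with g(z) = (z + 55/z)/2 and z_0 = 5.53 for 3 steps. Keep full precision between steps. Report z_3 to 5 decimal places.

7.41620

z_1 = g(5.530000) = 7.737875
z_2 = g(7.737875) = 7.422885
z_3 = g(7.422885) = 7.416201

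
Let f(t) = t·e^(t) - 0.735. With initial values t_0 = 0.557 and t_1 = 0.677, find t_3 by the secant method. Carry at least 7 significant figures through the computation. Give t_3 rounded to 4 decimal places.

0.4653

f(t_0) = 0.237204, f(t_1) = 0.597312
t_2 = 0.677000 - (0.597312)·(0.677000 - 0.557000)/(0.597312 - (0.237204)) = 0.477956; f(t_2) = 0.035835
t_3 = 0.477956 - (0.035835)·(0.477956 - 0.677000)/(0.035835 - (0.597312)) = 0.465252; f(t_3) = 0.005875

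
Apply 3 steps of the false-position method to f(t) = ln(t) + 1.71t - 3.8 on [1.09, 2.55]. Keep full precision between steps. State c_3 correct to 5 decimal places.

1.85963

f(1.090000) = -1.849922, f(2.550000) = 1.496593
step 1: c = 1.897074, f(c) = 0.084310 > 0 → new bracket [1.090000, 1.897074]
step 2: c = 1.861895, f(c) = 0.005436 > 0 → new bracket [1.090000, 1.861895]
step 3: c = 1.859634, f(c) = 0.000353 > 0 → new bracket [1.090000, 1.859634]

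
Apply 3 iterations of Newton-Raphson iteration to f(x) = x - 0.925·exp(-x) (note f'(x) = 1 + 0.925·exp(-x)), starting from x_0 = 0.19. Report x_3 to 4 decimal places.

0.5394

Newton update: x ← x − f(x)/f'(x).
x_0 = 0.190000: f = -0.574937, f' = 1.764937 → x_1 = 0.190000 - (-0.574937)/(1.764937) = 0.515755
x_1 = 0.515755: f = -0.036516, f' = 1.552271 → x_2 = 0.515755 - (-0.036516)/(1.552271) = 0.539279
x_2 = 0.539279: f = -0.000152, f' = 1.539431 → x_3 = 0.539279 - (-0.000152)/(1.539431) = 0.539378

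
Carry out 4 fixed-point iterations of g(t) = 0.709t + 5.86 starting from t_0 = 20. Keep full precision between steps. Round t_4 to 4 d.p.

t_1 = g(20.000000) = 20.040000
t_2 = g(20.040000) = 20.068360
t_3 = g(20.068360) = 20.088467
t_4 = g(20.088467) = 20.102723

20.1027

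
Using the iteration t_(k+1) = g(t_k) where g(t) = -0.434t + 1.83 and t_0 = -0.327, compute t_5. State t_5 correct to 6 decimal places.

1.300835

t_1 = g(-0.327000) = 1.971918
t_2 = g(1.971918) = 0.974188
t_3 = g(0.974188) = 1.407203
t_4 = g(1.407203) = 1.219274
t_5 = g(1.219274) = 1.300835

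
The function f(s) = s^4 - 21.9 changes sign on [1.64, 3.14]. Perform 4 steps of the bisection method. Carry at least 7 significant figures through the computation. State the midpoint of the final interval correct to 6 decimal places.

f(1.640000) = -14.666052, f(3.140000) = 75.311712 (opposite signs)
step 1: m = 2.390000, f(m) = 10.728086 > 0 → root in [1.640000, 2.390000]
step 2: m = 2.015000, f(m) = -5.414573 < 0 → root in [2.015000, 2.390000]
step 3: m = 2.202500, f(m) = 1.632262 > 0 → root in [2.015000, 2.202500]
step 4: m = 2.108750, f(m) = -2.125734 < 0 → root in [2.108750, 2.202500]
Midpoint of [2.108750, 2.202500] = 2.155625

2.155625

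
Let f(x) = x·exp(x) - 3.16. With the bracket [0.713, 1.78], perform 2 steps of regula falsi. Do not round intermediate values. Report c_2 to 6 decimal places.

1.005645

f(0.713000) = -1.705407, f(1.780000) = 7.395144
step 1: c = 0.912952, f(c) = -0.885230 < 0 → new bracket [0.912952, 1.780000]
step 2: c = 1.005645, f(c) = -0.410898 < 0 → new bracket [1.005645, 1.780000]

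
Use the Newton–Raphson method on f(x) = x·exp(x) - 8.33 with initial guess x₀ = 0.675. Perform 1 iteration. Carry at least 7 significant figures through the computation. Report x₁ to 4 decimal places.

Newton update: x ← x − f(x)/f'(x).
f'(x) = (x + 1)·exp(x)
x_0 = 0.675000: f = -7.004278, f' = 3.289755 → x_1 = 0.675000 - (-7.004278)/(3.289755) = 2.804118

2.8041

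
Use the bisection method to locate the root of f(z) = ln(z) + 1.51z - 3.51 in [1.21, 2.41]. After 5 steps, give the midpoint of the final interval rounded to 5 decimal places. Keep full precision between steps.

1.90375

f(1.210000) = -1.492280, f(2.410000) = 1.008727 (opposite signs)
step 1: m = 1.810000, f(m) = -0.183573 < 0 → root in [1.810000, 2.410000]
step 2: m = 2.110000, f(m) = 0.422788 > 0 → root in [1.810000, 2.110000]
step 3: m = 1.960000, f(m) = 0.122544 > 0 → root in [1.810000, 1.960000]
step 4: m = 1.885000, f(m) = -0.029722 < 0 → root in [1.885000, 1.960000]
step 5: m = 1.922500, f(m) = 0.046601 > 0 → root in [1.885000, 1.922500]
Midpoint of [1.885000, 1.922500] = 1.903750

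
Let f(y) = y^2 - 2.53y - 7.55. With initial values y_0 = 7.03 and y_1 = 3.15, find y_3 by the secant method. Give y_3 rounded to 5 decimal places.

f(y_0) = 24.085000, f(y_1) = -5.597000
y_2 = 3.150000 - (-5.597000)·(3.150000 - 7.030000)/(-5.597000 - (24.085000)) = 3.881634; f(y_2) = -2.303452
y_3 = 3.881634 - (-2.303452)·(3.881634 - 3.150000)/(-2.303452 - (-5.597000)) = 4.393326; f(y_3) = 0.636201

4.39333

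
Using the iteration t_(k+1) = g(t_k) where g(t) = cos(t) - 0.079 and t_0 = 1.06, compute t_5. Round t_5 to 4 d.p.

t_1 = g(1.060000) = 0.409872
t_2 = g(0.409872) = 0.838172
t_3 = g(0.838172) = 0.589823
t_4 = g(0.589823) = 0.752039
t_5 = g(0.752039) = 0.651297

0.6513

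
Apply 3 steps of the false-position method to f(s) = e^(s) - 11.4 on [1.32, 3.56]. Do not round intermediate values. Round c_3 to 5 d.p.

2.30293

f(1.320000) = -7.656579, f(3.560000) = 23.763197
step 1: c = 1.865858, f(c) = -4.938523 < 0 → new bracket [1.865858, 3.560000]
step 2: c = 2.157358, f(c) = -2.751739 < 0 → new bracket [2.157358, 3.560000]
step 3: c = 2.302925, f(c) = -1.396596 < 0 → new bracket [2.302925, 3.560000]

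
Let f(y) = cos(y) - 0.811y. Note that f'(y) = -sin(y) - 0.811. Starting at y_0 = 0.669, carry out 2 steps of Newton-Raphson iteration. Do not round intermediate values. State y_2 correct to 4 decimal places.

y_0 = 0.669000: f = 0.241883, f' = -1.431202 → y_1 = 0.669000 - (0.241883)/(-1.431202) = 0.838007
y_1 = 0.838007: f = -0.010678, f' = -1.554311 → y_2 = 0.838007 - (-0.010678)/(-1.554311) = 0.831137

0.8311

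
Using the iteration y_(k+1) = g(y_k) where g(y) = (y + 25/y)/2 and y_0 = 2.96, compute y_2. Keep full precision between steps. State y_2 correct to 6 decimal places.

5.043326

y_1 = g(2.960000) = 5.702973
y_2 = g(5.702973) = 5.043326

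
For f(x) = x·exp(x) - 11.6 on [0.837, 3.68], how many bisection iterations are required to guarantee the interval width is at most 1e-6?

22

Initial width b − a = 3.68 − 0.837 = 2.843000.
After n steps the width is (b−a)/2^n; need (b−a)/2^n ≤ 1e-6.
So n ≥ log₂(2.843000/1e-6) = log₂(2843000.0000) ≈ 21.4390.
Hence n = 22.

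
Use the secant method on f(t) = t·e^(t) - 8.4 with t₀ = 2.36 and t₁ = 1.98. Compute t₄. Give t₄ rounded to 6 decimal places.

1.638409

Secant update: t_(k+1) = t_k − f(t_k)·(t_k − t_(k-1))/(f(t_k) − f(t_(k-1))).
f(t_0) = 16.594645, f(t_1) = 5.940631
t_2 = 1.980000 - (5.940631)·(1.980000 - 2.360000)/(5.940631 - (16.594645)) = 1.768114; f(t_2) = 1.960774
t_3 = 1.768114 - (1.960774)·(1.768114 - 1.980000)/(1.960774 - (5.940631)) = 1.663723; f(t_3) = 0.382669
t_4 = 1.663723 - (0.382669)·(1.663723 - 1.768114)/(0.382669 - (1.960774)) = 1.638409; f(t_4) = 0.032853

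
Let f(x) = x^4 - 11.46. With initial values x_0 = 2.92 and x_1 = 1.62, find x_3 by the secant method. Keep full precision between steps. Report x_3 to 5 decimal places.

1.86740

Secant update: x_(k+1) = x_k − f(x_k)·(x_k − x_(k-1))/(f(x_k) − f(x_(k-1))).
f(x_0) = 61.239497, f(x_1) = -4.572525
x_2 = 1.620000 - (-4.572525)·(1.620000 - 2.920000)/(-4.572525 - (61.239497)) = 1.710322; f(x_2) = -2.903194
x_3 = 1.710322 - (-2.903194)·(1.710322 - 1.620000)/(-2.903194 - (-4.572525)) = 1.867405; f(x_3) = 0.700567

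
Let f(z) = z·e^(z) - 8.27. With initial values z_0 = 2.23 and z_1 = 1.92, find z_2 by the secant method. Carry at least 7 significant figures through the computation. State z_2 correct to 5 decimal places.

1.72423

f(z_0) = 12.468701, f(z_1) = 4.826240
z_2 = 1.920000 - (4.826240)·(1.920000 - 2.230000)/(4.826240 - (12.468701)) = 1.724234; f(z_2) = 1.399889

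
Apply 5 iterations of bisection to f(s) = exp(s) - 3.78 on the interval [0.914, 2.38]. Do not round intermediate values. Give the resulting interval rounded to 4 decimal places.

f(0.914000) = -1.285720, f(2.380000) = 7.024903 (opposite signs)
step 1: m = 1.647000, f(m) = 1.411382 > 0 → root in [0.914000, 1.647000]
step 2: m = 1.280500, f(m) = -0.181562 < 0 → root in [1.280500, 1.647000]
step 3: m = 1.463750, f(m) = 0.542137 > 0 → root in [1.280500, 1.463750]
step 4: m = 1.372125, f(m) = 0.163722 > 0 → root in [1.280500, 1.372125]
step 5: m = 1.326313, f(m) = -0.012874 < 0 → root in [1.326313, 1.372125]

[1.3263, 1.3721]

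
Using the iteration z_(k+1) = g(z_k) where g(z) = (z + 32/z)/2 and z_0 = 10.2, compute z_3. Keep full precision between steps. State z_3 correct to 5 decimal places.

z_1 = g(10.200000) = 6.668627
z_2 = g(6.668627) = 5.733608
z_3 = g(5.733608) = 5.657368

5.65737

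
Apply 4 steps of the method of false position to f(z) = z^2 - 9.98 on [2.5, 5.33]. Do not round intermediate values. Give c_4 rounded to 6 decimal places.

f(2.500000) = -3.730000, f(5.330000) = 18.428900
step 1: c = 2.976373, f(c) = -1.121204 < 0 → new bracket [2.976373, 5.330000]
step 2: c = 3.111354, f(c) = -0.299475 < 0 → new bracket [3.111354, 5.330000]
step 3: c = 3.146831, f(c) = -0.077453 < 0 → new bracket [3.146831, 5.330000]
step 4: c = 3.155968, f(c) = -0.019864 < 0 → new bracket [3.155968, 5.330000]

3.155968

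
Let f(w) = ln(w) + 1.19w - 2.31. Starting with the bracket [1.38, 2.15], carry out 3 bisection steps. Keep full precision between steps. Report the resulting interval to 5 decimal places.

[1.47625, 1.57250]

f(1.380000) = -0.345717, f(2.150000) = 1.013968 (opposite signs)
step 1: m = 1.765000, f(m) = 0.358501 > 0 → root in [1.380000, 1.765000]
step 2: m = 1.572500, f(m) = 0.013942 > 0 → root in [1.380000, 1.572500]
step 3: m = 1.476250, f(m) = -0.163757 < 0 → root in [1.476250, 1.572500]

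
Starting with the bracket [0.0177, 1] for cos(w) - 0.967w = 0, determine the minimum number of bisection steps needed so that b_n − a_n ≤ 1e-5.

Initial width b − a = 1 − 0.0177 = 0.982300.
After n steps the width is (b−a)/2^n; need (b−a)/2^n ≤ 1e-5.
So n ≥ log₂(0.982300/1e-5) = log₂(98230.0000) ≈ 16.5839.
Hence n = 17.

17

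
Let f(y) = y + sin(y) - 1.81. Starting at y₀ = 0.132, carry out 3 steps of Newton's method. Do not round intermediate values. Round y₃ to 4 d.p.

0.9797

f'(y) = 1 + cos(y)
y_0 = 0.132000: f = -1.546383, f' = 1.991301 → y_1 = 0.132000 - (-1.546383)/(1.991301) = 0.908569
y_1 = 0.908569: f = -0.112806, f' = 1.614875 → y_2 = 0.908569 - (-0.112806)/(1.614875) = 0.978424
y_2 = 0.978424: f = -0.001958, f' = 1.558331 → y_3 = 0.978424 - (-0.001958)/(1.558331) = 0.979680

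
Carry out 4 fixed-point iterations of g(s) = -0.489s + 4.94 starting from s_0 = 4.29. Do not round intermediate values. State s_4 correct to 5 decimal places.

s_1 = g(4.290000) = 2.842190
s_2 = g(2.842190) = 3.550169
s_3 = g(3.550169) = 3.203967
s_4 = g(3.203967) = 3.373260

3.37326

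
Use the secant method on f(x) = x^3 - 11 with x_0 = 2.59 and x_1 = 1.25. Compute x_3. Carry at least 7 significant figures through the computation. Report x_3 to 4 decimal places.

f(x_0) = 6.373979, f(x_1) = -9.046875
x_2 = 1.250000 - (-9.046875)·(1.250000 - 2.590000)/(-9.046875 - (6.373979)) = 2.036131; f(x_2) = -2.558547
x_3 = 2.036131 - (-2.558547)·(2.036131 - 1.250000)/(-2.558547 - (-9.046875)) = 2.346127; f(x_3) = 1.913810

2.3461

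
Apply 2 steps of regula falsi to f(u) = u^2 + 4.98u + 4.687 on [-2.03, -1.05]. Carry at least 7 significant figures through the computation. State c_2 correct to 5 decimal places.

f(-2.030000) = -1.301500, f(-1.050000) = 0.560500
step 1: c = -1.345000, f(c) = -0.202075 < 0 → new bracket [-1.345000, -1.050000]
step 2: c = -1.266828, f(c) = -0.016950 < 0 → new bracket [-1.266828, -1.050000]

-1.26683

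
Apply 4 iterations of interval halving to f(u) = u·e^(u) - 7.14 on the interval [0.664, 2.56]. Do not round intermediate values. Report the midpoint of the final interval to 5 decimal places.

1.55275

f(0.664000) = -5.850149, f(2.560000) = 25.975692 (opposite signs)
step 1: m = 1.612000, f(m) = 0.940677 > 0 → root in [0.664000, 1.612000]
step 2: m = 1.138000, f(m) = -3.588847 < 0 → root in [1.138000, 1.612000]
step 3: m = 1.375000, f(m) = -1.701770 < 0 → root in [1.375000, 1.612000]
step 4: m = 1.493500, f(m) = -0.489963 < 0 → root in [1.493500, 1.612000]
Midpoint of [1.493500, 1.612000] = 1.552750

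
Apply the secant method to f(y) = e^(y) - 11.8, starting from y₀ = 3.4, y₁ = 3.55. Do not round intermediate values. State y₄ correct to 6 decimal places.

f(y_0) = 18.164100, f(y_1) = 23.013317
y_2 = 3.550000 - (23.013317)·(3.550000 - 3.400000)/(23.013317 - (18.164100)) = 2.838133; f(y_2) = 5.283841
y_3 = 2.838133 - (5.283841)·(2.838133 - 3.550000)/(5.283841 - (23.013317)) = 2.625978; f(y_3) = 2.018086
y_4 = 2.625978 - (2.018086)·(2.625978 - 2.838133)/(2.018086 - (5.283841)) = 2.494876; f(y_4) = 0.320236

2.494876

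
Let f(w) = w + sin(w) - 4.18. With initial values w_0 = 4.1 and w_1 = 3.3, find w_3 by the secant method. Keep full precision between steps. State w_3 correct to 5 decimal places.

4.28338

f(w_0) = -0.898277, f(w_1) = -1.037746
w_2 = 3.300000 - (-1.037746)·(3.300000 - 4.100000)/(-1.037746 - (-0.898277)) = 9.252570; f(w_2) = 5.243928
w_3 = 9.252570 - (5.243928)·(9.252570 - 3.300000)/(5.243928 - (-1.037746)) = 4.283377; f(w_3) = -0.806000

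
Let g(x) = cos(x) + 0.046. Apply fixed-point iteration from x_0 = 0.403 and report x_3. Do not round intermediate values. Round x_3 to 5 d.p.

0.86295

x_1 = g(0.403000) = 0.965889
x_2 = g(0.965889) = 0.614686
x_3 = g(0.614686) = 0.862954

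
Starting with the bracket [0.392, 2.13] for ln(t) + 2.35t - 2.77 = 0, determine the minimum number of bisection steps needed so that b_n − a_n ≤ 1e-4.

Initial width b − a = 2.13 − 0.392 = 1.738000.
After n steps the width is (b−a)/2^n; need (b−a)/2^n ≤ 1e-4.
So n ≥ log₂(1.738000/1e-4) = log₂(17380.0000) ≈ 14.0851.
Hence n = 15.

15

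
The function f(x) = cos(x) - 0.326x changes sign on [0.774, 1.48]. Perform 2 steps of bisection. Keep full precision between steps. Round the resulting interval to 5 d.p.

f(0.774000) = 0.462796, f(1.480000) = -0.391808 (opposite signs)
step 1: m = 1.127000, f(m) = 0.061969 > 0 → root in [1.127000, 1.480000]
step 2: m = 1.303500, f(m) = -0.160816 < 0 → root in [1.127000, 1.303500]

[1.12700, 1.30350]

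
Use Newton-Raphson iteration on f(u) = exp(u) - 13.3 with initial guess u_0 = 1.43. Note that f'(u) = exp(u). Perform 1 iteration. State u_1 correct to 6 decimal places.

3.612809

Newton update: u ← u − f(u)/f'(u).
u_0 = 1.430000: f = -9.121301, f' = 4.178699 → u_1 = 1.430000 - (-9.121301)/(4.178699) = 3.612809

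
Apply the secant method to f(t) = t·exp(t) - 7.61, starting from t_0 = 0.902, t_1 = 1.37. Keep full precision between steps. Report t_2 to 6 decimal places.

1.697699

f(t_0) = -5.386996, f(t_1) = -2.218570
t_2 = 1.370000 - (-2.218570)·(1.370000 - 0.902000)/(-2.218570 - (-5.386996)) = 1.697699; f(t_2) = 1.661757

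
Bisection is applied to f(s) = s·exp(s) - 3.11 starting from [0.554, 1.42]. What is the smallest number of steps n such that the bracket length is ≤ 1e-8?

Initial width b − a = 1.42 − 0.554 = 0.866000.
After n steps the width is (b−a)/2^n; need (b−a)/2^n ≤ 1e-8.
So n ≥ log₂(0.866000/1e-8) = log₂(86600000.0000) ≈ 26.3679.
Hence n = 27.

27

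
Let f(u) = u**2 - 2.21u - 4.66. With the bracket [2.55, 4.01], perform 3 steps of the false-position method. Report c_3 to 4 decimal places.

False-position update: c = (a·f(b) − b·f(a))/(f(b) − f(a)); replace the endpoint whose sign matches f(c).
f(2.550000) = -3.793000, f(4.010000) = 2.558000
step 1: c = 3.421954, f(c) = -0.512749 < 0 → new bracket [3.421954, 4.010000]
step 2: c = 3.520145, f(c) = -0.048099 < 0 → new bracket [3.520145, 4.010000]
step 3: c = 3.529186, f(c) = -0.004347 < 0 → new bracket [3.529186, 4.010000]

3.5292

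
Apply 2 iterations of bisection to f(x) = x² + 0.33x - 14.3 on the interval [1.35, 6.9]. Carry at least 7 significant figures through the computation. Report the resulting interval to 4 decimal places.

[2.7375, 4.1250]

f(1.350000) = -12.032000, f(6.900000) = 35.587000 (opposite signs)
step 1: m = 4.125000, f(m) = 4.076875 > 0 → root in [1.350000, 4.125000]
step 2: m = 2.737500, f(m) = -5.902719 < 0 → root in [2.737500, 4.125000]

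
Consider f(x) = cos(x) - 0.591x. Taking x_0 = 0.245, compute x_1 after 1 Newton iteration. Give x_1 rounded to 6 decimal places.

1.235146

f'(x) = -sin(x) - 0.591
x_0 = 0.245000: f = 0.825342, f' = -0.833556 → x_1 = 0.245000 - (0.825342)/(-0.833556) = 1.235146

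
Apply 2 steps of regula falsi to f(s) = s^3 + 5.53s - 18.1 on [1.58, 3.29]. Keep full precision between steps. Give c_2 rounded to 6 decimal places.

False-position update: c = (a·f(b) − b·f(a))/(f(b) − f(a)); replace the endpoint whose sign matches f(c).
f(1.580000) = -5.418288, f(3.290000) = 35.704989
step 1: c = 1.805305, f(c) = -2.232949 < 0 → new bracket [1.805305, 3.290000]
step 2: c = 1.892691, f(c) = -0.853272 < 0 → new bracket [1.892691, 3.290000]

1.892691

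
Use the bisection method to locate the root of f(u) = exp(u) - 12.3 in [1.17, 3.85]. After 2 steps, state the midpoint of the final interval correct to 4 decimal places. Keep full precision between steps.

f(1.170000) = -9.078007, f(3.850000) = 34.693063 (opposite signs)
step 1: m = 2.510000, f(m) = 0.004930 > 0 → root in [1.170000, 2.510000]
step 2: m = 1.840000, f(m) = -6.003462 < 0 → root in [1.840000, 2.510000]
Midpoint of [1.840000, 2.510000] = 2.175000

2.1750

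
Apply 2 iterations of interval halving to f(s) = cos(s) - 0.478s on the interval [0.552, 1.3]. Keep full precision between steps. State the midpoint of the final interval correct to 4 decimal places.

1.0195

f(0.552000) = 0.587621, f(1.300000) = -0.353901 (opposite signs)
step 1: m = 0.926000, f(m) = 0.158408 > 0 → root in [0.926000, 1.300000]
step 2: m = 1.113000, f(m) = -0.090042 < 0 → root in [0.926000, 1.113000]
Midpoint of [0.926000, 1.113000] = 1.019500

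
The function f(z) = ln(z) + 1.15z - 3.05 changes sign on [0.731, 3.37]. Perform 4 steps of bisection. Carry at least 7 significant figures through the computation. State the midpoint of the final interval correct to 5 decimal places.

1.96803

f(0.731000) = -2.522692, f(3.370000) = 2.040413 (opposite signs)
step 1: m = 2.050500, f(m) = 0.026159 > 0 → root in [0.731000, 2.050500]
step 2: m = 1.390750, f(m) = -1.120794 < 0 → root in [1.390750, 2.050500]
step 3: m = 1.720625, f(m) = -0.528594 < 0 → root in [1.720625, 2.050500]
step 4: m = 1.885563, f(m) = -0.247377 < 0 → root in [1.885563, 2.050500]
Midpoint of [1.885563, 2.050500] = 1.968031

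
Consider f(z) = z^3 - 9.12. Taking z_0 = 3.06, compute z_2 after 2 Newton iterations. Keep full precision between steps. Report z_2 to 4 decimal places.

f'(z) = 3z^2
z_0 = 3.060000: f = 19.532616, f' = 28.090800 → z_1 = 3.060000 - (19.532616)/(28.090800) = 2.364661
z_1 = 2.364661: f = 4.102297, f' = 16.774871 → z_2 = 2.364661 - (4.102297)/(16.774871) = 2.120111

2.1201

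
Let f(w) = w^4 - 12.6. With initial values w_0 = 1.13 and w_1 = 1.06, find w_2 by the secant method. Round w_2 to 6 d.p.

3.216614

f(w_0) = -10.969526, f(w_1) = -11.337523
w_2 = 1.060000 - (-11.337523)·(1.060000 - 1.130000)/(-11.337523 - (-10.969526)) = 3.216614; f(w_2) = 94.452207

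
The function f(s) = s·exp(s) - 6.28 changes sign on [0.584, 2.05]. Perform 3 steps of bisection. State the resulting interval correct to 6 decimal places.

f(0.584000) = -5.232773, f(2.050000) = 9.644197 (opposite signs)
step 1: m = 1.317000, f(m) = -1.364682 < 0 → root in [1.317000, 2.050000]
step 2: m = 1.683500, f(m) = 2.784584 > 0 → root in [1.317000, 1.683500]
step 3: m = 1.500250, f(m) = 0.445335 > 0 → root in [1.317000, 1.500250]

[1.317000, 1.500250]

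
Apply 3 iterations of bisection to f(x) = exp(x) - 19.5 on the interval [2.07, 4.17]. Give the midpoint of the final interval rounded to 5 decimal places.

f(2.070000) = -11.575177, f(4.170000) = 45.215452 (opposite signs)
step 1: m = 3.120000, f(m) = 3.146380 > 0 → root in [2.070000, 3.120000]
step 2: m = 2.595000, f(m) = -6.103413 < 0 → root in [2.595000, 3.120000]
step 3: m = 2.857500, f(m) = -2.082072 < 0 → root in [2.857500, 3.120000]
Midpoint of [2.857500, 3.120000] = 2.988750

2.98875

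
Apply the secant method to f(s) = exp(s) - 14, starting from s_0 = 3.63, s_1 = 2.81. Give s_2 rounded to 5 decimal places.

f(s_0) = 23.712817, f(s_1) = 2.609918
s_2 = 2.810000 - (2.609918)·(2.810000 - 3.630000)/(2.609918 - (23.712817)) = 2.708586; f(s_2) = 1.008037

2.70859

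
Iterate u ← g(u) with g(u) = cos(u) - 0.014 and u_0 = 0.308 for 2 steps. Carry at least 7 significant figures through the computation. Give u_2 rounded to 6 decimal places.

u_1 = g(0.308000) = 0.938942
u_2 = g(0.938942) = 0.576642

0.576642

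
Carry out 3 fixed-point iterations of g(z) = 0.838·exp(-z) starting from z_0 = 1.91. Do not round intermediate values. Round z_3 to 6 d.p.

z_1 = g(1.910000) = 0.124091
z_2 = g(0.124091) = 0.740205
z_3 = g(0.740205) = 0.399740

0.399740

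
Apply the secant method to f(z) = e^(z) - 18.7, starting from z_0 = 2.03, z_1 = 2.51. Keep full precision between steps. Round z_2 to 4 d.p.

3.1644

f(z_0) = -11.085914, f(z_1) = -6.395070
z_2 = 2.510000 - (-6.395070)·(2.510000 - 2.030000)/(-6.395070 - (-11.085914)) = 3.164388; f(z_2) = 4.974260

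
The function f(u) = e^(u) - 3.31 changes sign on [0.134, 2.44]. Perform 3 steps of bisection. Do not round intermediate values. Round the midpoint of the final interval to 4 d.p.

1.1429

f(0.134000) = -2.166607, f(2.440000) = 8.163041 (opposite signs)
step 1: m = 1.287000, f(m) = 0.311905 > 0 → root in [0.134000, 1.287000]
step 2: m = 0.710500, f(m) = -1.274991 < 0 → root in [0.710500, 1.287000]
step 3: m = 0.998750, f(m) = -0.595114 < 0 → root in [0.998750, 1.287000]
Midpoint of [0.998750, 1.287000] = 1.142875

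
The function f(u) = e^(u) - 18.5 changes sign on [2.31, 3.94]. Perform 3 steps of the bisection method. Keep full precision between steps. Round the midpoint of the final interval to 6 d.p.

f(2.310000) = -8.425575, f(3.940000) = 32.918601 (opposite signs)
step 1: m = 3.125000, f(m) = 4.259895 > 0 → root in [2.310000, 3.125000]
step 2: m = 2.717500, f(m) = -3.357581 < 0 → root in [2.717500, 3.125000]
step 3: m = 2.921250, f(m) = 0.064479 > 0 → root in [2.717500, 2.921250]
Midpoint of [2.717500, 2.921250] = 2.819375

2.819375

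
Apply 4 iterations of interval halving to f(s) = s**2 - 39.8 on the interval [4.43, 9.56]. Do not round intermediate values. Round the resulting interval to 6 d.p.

[6.033125, 6.353750]

f(4.430000) = -20.175100, f(9.560000) = 51.593600 (opposite signs)
step 1: m = 6.995000, f(m) = 9.130025 > 0 → root in [4.430000, 6.995000]
step 2: m = 5.712500, f(m) = -7.167344 < 0 → root in [5.712500, 6.995000]
step 3: m = 6.353750, f(m) = 0.570139 > 0 → root in [5.712500, 6.353750]
step 4: m = 6.033125, f(m) = -3.401403 < 0 → root in [6.033125, 6.353750]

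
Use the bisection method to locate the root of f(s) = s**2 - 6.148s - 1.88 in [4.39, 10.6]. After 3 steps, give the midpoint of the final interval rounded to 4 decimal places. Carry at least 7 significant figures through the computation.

6.3306

f(4.390000) = -9.597620, f(10.600000) = 45.311200 (opposite signs)
step 1: m = 7.495000, f(m) = 8.215765 > 0 → root in [4.390000, 7.495000]
step 2: m = 5.942500, f(m) = -3.101184 < 0 → root in [5.942500, 7.495000]
step 3: m = 6.718750, f(m) = 1.954727 > 0 → root in [5.942500, 6.718750]
Midpoint of [5.942500, 6.718750] = 6.330625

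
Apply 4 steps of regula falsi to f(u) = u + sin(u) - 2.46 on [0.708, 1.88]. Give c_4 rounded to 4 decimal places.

f(0.708000) = -1.101684, f(1.880000) = 0.372576
step 1: c = 1.583811, f(c) = 0.123727 > 0 → new bracket [0.708000, 1.583811]
step 2: c = 1.495383, f(c) = 0.032541 > 0 → new bracket [0.708000, 1.495383]
step 3: c = 1.472793, f(c) = 0.007995 > 0 → new bracket [0.708000, 1.472793]
step 4: c = 1.467283, f(c) = 0.001930 > 0 → new bracket [0.708000, 1.467283]

1.4673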